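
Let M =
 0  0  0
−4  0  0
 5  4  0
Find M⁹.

[[0, 0, 0], [0, 0, 0], [0, 0, 0]]

M is strictly triangular, hence nilpotent: M³ = 0, so M⁹ = 0.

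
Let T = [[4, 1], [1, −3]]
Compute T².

[[17, 1], [1, 10]]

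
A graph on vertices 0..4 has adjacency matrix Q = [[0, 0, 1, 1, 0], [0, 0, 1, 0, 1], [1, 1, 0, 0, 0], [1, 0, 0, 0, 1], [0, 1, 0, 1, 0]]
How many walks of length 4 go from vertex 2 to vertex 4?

The number of length-4 walks from vertex 2 to vertex 4 is entry (2,4) of Q^4, where Q is the adjacency matrix.
Q^2 = [[2, 1, 0, 0, 1], [1, 2, 0, 1, 0], [0, 0, 2, 1, 1], [0, 1, 1, 2, 0], [1, 0, 1, 0, 2]]
Q^3 = [[0, 1, 3, 3, 1], [1, 0, 3, 1, 3], [3, 3, 0, 1, 1], [3, 1, 1, 0, 3], [1, 3, 1, 3, 0]]
Q^4 = [[6, 4, 1, 1, 4], [4, 6, 1, 4, 1], [1, 1, 6, 4, 4], [1, 4, 4, 6, 1], [4, 1, 4, 1, 6]]

4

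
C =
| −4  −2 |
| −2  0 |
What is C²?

[[20, 8], [8, 4]]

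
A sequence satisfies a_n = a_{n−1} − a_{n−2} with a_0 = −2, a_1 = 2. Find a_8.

With companion matrix T = [[1, −1], [1, 0]], [a_n, a_{n−1}]ᵀ = T·[a_{n−1}, a_{n−2}]ᵀ, so [a_8, a_7]ᵀ = T^7·[a_1, a_0]ᵀ.
T^7 = [[1, −1], [1, 0]], giving [a_8, a_7]ᵀ = [[4], [2]].

4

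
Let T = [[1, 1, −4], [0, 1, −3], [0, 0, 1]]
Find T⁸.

T = I + N where N = [[0, 1, −4], [0, 0, −3], [0, 0, 0]] is strictly upper-triangular, so N³ = 0.
(I + N)⁸ = I + 8·N + 28·N² = [[1, 8, −116], [0, 1, −24], [0, 0, 1]].

[[1, 8, −116], [0, 1, −24], [0, 0, 1]]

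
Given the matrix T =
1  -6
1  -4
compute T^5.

[[61, -186], [31, -94]]

tr T = -3 and det T = 2, so the characteristic polynomial is λ² − (-3)λ + (2) with roots -2 and -1.
Eigenvectors give P = [[-2, 3], [-1, 1]] with P⁻¹ = [[1, -3], [1, -2]], and T = P·diag(-2, -1)·P⁻¹.
Then T^5 = P·diag(-32, -1)·P⁻¹ = [[64, -3], [32, -1]] · [[1, -3], [1, -2]] = [[61, -186], [31, -94]].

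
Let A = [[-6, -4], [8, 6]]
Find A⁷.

tr A = 0 and det A = -4, so the characteristic polynomial is λ² − (0)λ + (-4) with roots -2 and 2.
Eigenvectors give P = [[1, 1], [-1, -2]] with P⁻¹ = [[2, 1], [-1, -1]], and A = P·diag(-2, 2)·P⁻¹.
Then A⁷ = P·diag(-128, 128)·P⁻¹ = [[-128, 128], [128, -256]] · [[2, 1], [-1, -1]] = [[-384, -256], [512, 384]].

[[-384, -256], [512, 384]]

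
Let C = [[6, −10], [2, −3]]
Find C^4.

tr C = 3 and det C = 2, so the characteristic polynomial is λ² − (3)λ + (2) with roots 1 and 2.
Eigenvectors give P = [[2, 5], [1, 2]] with P⁻¹ = [[−2, 5], [1, −2]], and C = P·diag(1, 2)·P⁻¹.
Then C^4 = P·diag(1, 16)·P⁻¹ = [[2, 80], [1, 32]] · [[−2, 5], [1, −2]] = [[76, −150], [30, −59]].

[[76, −150], [30, −59]]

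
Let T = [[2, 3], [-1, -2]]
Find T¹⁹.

T² = I (check: tr T = 0 and det T = -1), so T¹⁹ = T since 19 is odd.

[[2, 3], [-1, -2]]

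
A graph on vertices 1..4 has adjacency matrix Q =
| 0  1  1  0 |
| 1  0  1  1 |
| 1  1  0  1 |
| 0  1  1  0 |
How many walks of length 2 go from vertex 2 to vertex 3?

2

The number of length-2 walks from vertex 2 to vertex 3 is entry (2,3) of Q², where Q is the adjacency matrix.
Q² = [[2, 1, 1, 2], [1, 3, 2, 1], [1, 2, 3, 1], [2, 1, 1, 2]]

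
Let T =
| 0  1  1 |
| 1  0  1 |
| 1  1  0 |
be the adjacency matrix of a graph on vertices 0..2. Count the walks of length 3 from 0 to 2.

3

The number of length-3 walks from vertex 0 to vertex 2 is entry (0,2) of T³, where T is the adjacency matrix.
T² = [[2, 1, 1], [1, 2, 1], [1, 1, 2]]
T³ = [[2, 3, 3], [3, 2, 3], [3, 3, 2]]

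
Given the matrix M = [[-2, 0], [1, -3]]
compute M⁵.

tr M = -5 and det M = 6, so the characteristic polynomial is λ² − (-5)λ + (6) with roots -2 and -3.
Eigenvectors give P = [[1, 0], [1, -1]] with P⁻¹ = [[1, 0], [1, -1]], and M = P·diag(-2, -3)·P⁻¹.
Then M⁵ = P·diag(-32, -243)·P⁻¹ = [[-32, 0], [-32, 243]] · [[1, 0], [1, -1]] = [[-32, 0], [211, -243]].

[[-32, 0], [211, -243]]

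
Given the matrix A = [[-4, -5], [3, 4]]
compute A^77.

[[-4, -5], [3, 4]]

A² = I (check: tr A = 0 and det A = -1), so A^77 = A since 77 is odd.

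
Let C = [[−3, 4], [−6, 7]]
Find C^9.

tr C = 4 and det C = 3, so the characteristic polynomial is λ² − (4)λ + (3) with roots 3 and 1.
Eigenvectors give P = [[2, 1], [3, 1]] with P⁻¹ = [[−1, 1], [3, −2]], and C = P·diag(3, 1)·P⁻¹.
Then C^9 = P·diag(19683, 1)·P⁻¹ = [[39366, 1], [59049, 1]] · [[−1, 1], [3, −2]] = [[−39363, 39364], [−59046, 59047]].

[[−39363, 39364], [−59046, 59047]]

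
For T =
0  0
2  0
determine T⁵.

T is strictly triangular, hence nilpotent: T² = 0, so T⁵ = 0.

[[0, 0], [0, 0]]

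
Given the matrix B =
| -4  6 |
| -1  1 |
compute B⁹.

tr B = -3 and det B = 2, so the characteristic polynomial is λ² − (-3)λ + (2) with roots -1 and -2.
Eigenvectors give P = [[-2, 3], [-1, 1]] with P⁻¹ = [[1, -3], [1, -2]], and B = P·diag(-1, -2)·P⁻¹.
Then B⁹ = P·diag(-1, -512)·P⁻¹ = [[2, -1536], [1, -512]] · [[1, -3], [1, -2]] = [[-1534, 3066], [-511, 1021]].

[[-1534, 3066], [-511, 1021]]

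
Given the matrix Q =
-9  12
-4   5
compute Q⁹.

tr Q = -4 and det Q = 3, so the characteristic polynomial is λ² − (-4)λ + (3) with roots -1 and -3.
Eigenvectors give P = [[-3, 2], [-2, 1]] with P⁻¹ = [[1, -2], [2, -3]], and Q = P·diag(-1, -3)·P⁻¹.
Then Q⁹ = P·diag(-1, -19683)·P⁻¹ = [[3, -39366], [2, -19683]] · [[1, -2], [2, -3]] = [[-78729, 118092], [-39364, 59045]].

[[-78729, 118092], [-39364, 59045]]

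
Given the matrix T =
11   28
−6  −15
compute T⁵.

tr T = −4 and det T = 3, so the characteristic polynomial is λ² − (−4)λ + (3) with roots −1 and −3.
Eigenvectors give P = [[−7, −2], [3, 1]] with P⁻¹ = [[−1, −2], [3, 7]], and T = P·diag(−1, −3)·P⁻¹.
Then T⁵ = P·diag(−1, −243)·P⁻¹ = [[7, 486], [−3, −243]] · [[−1, −2], [3, 7]] = [[1451, 3388], [−726, −1695]].

[[1451, 3388], [−726, −1695]]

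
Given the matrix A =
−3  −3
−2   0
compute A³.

[[−63, −45], [−30, −18]]

A² = [[15, 9], [6, 6]]
A³ = [[−63, −45], [−30, −18]]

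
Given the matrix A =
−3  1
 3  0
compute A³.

[[−45, 12], [36, −9]]

A² = [[12, −3], [−9, 3]]
A³ = [[−45, 12], [36, −9]]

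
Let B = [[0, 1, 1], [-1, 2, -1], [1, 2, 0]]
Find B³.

[[-5, 6, -4], [-4, -7, -4], [-6, 6, -7]]

B² = [[0, 4, -1], [-3, 1, -3], [-2, 5, -1]]
B³ = [[-5, 6, -4], [-4, -7, -4], [-6, 6, -7]]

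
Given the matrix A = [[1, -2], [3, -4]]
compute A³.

[[13, -14], [21, -22]]

tr A = -3 and det A = 2, so the characteristic polynomial is λ² − (-3)λ + (2) with roots -2 and -1.
Eigenvectors give P = [[-2, 1], [-3, 1]] with P⁻¹ = [[1, -1], [3, -2]], and A = P·diag(-2, -1)·P⁻¹.
Then A³ = P·diag(-8, -1)·P⁻¹ = [[16, -1], [24, -1]] · [[1, -1], [3, -2]] = [[13, -14], [21, -22]].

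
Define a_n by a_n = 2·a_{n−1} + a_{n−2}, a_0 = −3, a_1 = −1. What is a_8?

−915

With companion matrix B = [[2, 1], [1, 0]], [a_n, a_{n−1}]ᵀ = B·[a_{n−1}, a_{n−2}]ᵀ, so [a_8, a_7]ᵀ = B⁷·[a_1, a_0]ᵀ.
B⁷ = [[408, 169], [169, 70]], giving [a_8, a_7]ᵀ = [[−915], [−379]].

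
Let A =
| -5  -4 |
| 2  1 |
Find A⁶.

[[1457, 1456], [-728, -727]]

tr A = -4 and det A = 3, so the characteristic polynomial is λ² − (-4)λ + (3) with roots -1 and -3.
Eigenvectors give P = [[1, 2], [-1, -1]] with P⁻¹ = [[-1, -2], [1, 1]], and A = P·diag(-1, -3)·P⁻¹.
Then A⁶ = P·diag(1, 729)·P⁻¹ = [[1, 1458], [-1, -729]] · [[-1, -2], [1, 1]] = [[1457, 1456], [-728, -727]].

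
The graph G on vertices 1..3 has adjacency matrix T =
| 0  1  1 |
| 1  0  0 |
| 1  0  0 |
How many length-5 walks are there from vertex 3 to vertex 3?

The number of length-5 walks from vertex 3 to vertex 3 is entry (3,3) of T⁵, where T is the adjacency matrix.
T² = [[2, 0, 0], [0, 1, 1], [0, 1, 1]]
T³ = [[0, 2, 2], [2, 0, 0], [2, 0, 0]]
T⁴ = [[4, 0, 0], [0, 2, 2], [0, 2, 2]]
T⁵ = [[0, 4, 4], [4, 0, 0], [4, 0, 0]]

0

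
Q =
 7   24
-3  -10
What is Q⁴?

[[-119, -360], [45, 136]]

tr Q = -3 and det Q = 2, so the characteristic polynomial is λ² − (-3)λ + (2) with roots -2 and -1.
Eigenvectors give P = [[-8, -3], [3, 1]] with P⁻¹ = [[1, 3], [-3, -8]], and Q = P·diag(-2, -1)·P⁻¹.
Then Q⁴ = P·diag(16, 1)·P⁻¹ = [[-128, -3], [48, 1]] · [[1, 3], [-3, -8]] = [[-119, -360], [45, 136]].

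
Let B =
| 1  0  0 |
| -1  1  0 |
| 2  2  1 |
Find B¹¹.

[[1, 0, 0], [-11, 1, 0], [-88, 22, 1]]

B = I + N where N = [[0, 0, 0], [-1, 0, 0], [2, 2, 0]] is strictly lower-triangular, so N³ = 0.
(I + N)¹¹ = I + 11·N + 55·N² = [[1, 0, 0], [-11, 1, 0], [-88, 22, 1]].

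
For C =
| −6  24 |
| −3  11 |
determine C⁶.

[[−5256, 15960], [−1995, 6049]]

tr C = 5 and det C = 6, so the characteristic polynomial is λ² − (5)λ + (6) with roots 3 and 2.
Eigenvectors give P = [[−8, −3], [−3, −1]] with P⁻¹ = [[1, −3], [−3, 8]], and C = P·diag(3, 2)·P⁻¹.
Then C⁶ = P·diag(729, 64)·P⁻¹ = [[−5832, −192], [−2187, −64]] · [[1, −3], [−3, 8]] = [[−5256, 15960], [−1995, 6049]].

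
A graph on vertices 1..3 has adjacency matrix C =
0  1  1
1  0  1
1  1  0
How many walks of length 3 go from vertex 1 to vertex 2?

The number of length-3 walks from vertex 1 to vertex 2 is entry (1,2) of C^3, where C is the adjacency matrix.
C^2 = [[2, 1, 1], [1, 2, 1], [1, 1, 2]]
C^3 = [[2, 3, 3], [3, 2, 3], [3, 3, 2]]

3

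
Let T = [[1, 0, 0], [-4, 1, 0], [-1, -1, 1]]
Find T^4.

[[1, 0, 0], [-16, 1, 0], [20, -4, 1]]

T = I + N where N = [[0, 0, 0], [-4, 0, 0], [-1, -1, 0]] is strictly lower-triangular, so N^3 = 0.
(I + N)^4 = I + 4·N + 6·N^2 = [[1, 0, 0], [-16, 1, 0], [20, -4, 1]].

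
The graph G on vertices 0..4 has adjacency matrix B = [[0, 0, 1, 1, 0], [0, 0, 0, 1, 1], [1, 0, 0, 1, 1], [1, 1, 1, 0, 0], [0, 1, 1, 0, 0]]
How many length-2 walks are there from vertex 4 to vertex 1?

0

The number of length-2 walks from vertex 4 to vertex 1 is entry (4,1) of B^2, where B is the adjacency matrix.
B^2 = [[2, 1, 1, 1, 1], [1, 2, 2, 0, 0], [1, 2, 3, 1, 0], [1, 0, 1, 3, 2], [1, 0, 0, 2, 2]]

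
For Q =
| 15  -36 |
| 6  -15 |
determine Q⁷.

[[10935, -26244], [4374, -10935]]

tr Q = 0 and det Q = -9, so the characteristic polynomial is λ² − (0)λ + (-9) with roots -3 and 3.
Eigenvectors give P = [[-2, 3], [-1, 1]] with P⁻¹ = [[1, -3], [1, -2]], and Q = P·diag(-3, 3)·P⁻¹.
Then Q⁷ = P·diag(-2187, 2187)·P⁻¹ = [[4374, 6561], [2187, 2187]] · [[1, -3], [1, -2]] = [[10935, -26244], [4374, -10935]].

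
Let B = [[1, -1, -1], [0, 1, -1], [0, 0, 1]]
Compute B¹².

[[1, -12, 54], [0, 1, -12], [0, 0, 1]]

B = I + N where N = [[0, -1, -1], [0, 0, -1], [0, 0, 0]] is strictly upper-triangular, so N³ = 0.
(I + N)¹² = I + 12·N + 66·N² = [[1, -12, 54], [0, 1, -12], [0, 0, 1]].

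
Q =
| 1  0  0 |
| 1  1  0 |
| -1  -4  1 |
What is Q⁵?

[[1, 0, 0], [5, 1, 0], [-45, -20, 1]]

Q = I + N where N = [[0, 0, 0], [1, 0, 0], [-1, -4, 0]] is strictly lower-triangular, so N³ = 0.
(I + N)⁵ = I + 5·N + 10·N² = [[1, 0, 0], [5, 1, 0], [-45, -20, 1]].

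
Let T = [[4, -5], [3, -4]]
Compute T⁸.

T² = I (check: tr T = 0 and det T = -1), so T⁸ = I since 8 is even.

[[1, 0], [0, 1]]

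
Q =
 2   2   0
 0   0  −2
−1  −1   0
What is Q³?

[[12, 12, −8], [4, 4, −4], [−6, −6, 4]]

Q² = [[4, 4, −4], [2, 2, 0], [−2, −2, 2]]
Q³ = [[12, 12, −8], [4, 4, −4], [−6, −6, 4]]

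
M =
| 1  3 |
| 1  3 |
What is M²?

[[4, 12], [4, 12]]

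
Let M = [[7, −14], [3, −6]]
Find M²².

[[7, −14], [3, −6]]

M² = M (a projection; rank 1, trace 1), so M²² = M.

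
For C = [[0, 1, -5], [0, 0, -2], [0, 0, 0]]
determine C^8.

C is strictly triangular, hence nilpotent: C^3 = 0, so C^8 = 0.

[[0, 0, 0], [0, 0, 0], [0, 0, 0]]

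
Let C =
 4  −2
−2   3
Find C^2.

[[20, −14], [−14, 13]]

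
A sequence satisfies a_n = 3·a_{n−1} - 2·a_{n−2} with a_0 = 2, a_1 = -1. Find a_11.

With companion matrix B = [[3, -2], [1, 0]], [a_n, a_{n−1}]ᵀ = B·[a_{n−1}, a_{n−2}]ᵀ, so [a_11, a_10]ᵀ = B¹⁰·[a_1, a_0]ᵀ.
B¹⁰ = [[2047, -2046], [1023, -1022]], giving [a_11, a_10]ᵀ = [[-6139], [-3067]].

-6139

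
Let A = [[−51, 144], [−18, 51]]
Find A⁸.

[[6561, 0], [0, 6561]]

tr A = 0 and det A = −9, so the characteristic polynomial is λ² − (0)λ + (−9) with roots −3 and 3.
Eigenvectors give P = [[3, −8], [1, −3]] with P⁻¹ = [[3, −8], [1, −3]], and A = P·diag(−3, 3)·P⁻¹.
Then A⁸ = P·diag(6561, 6561)·P⁻¹ = [[19683, −52488], [6561, −19683]] · [[3, −8], [1, −3]] = [[6561, 0], [0, 6561]].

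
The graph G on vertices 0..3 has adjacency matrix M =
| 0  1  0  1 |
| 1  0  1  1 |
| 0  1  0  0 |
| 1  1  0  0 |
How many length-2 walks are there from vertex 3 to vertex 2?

1

The number of length-2 walks from vertex 3 to vertex 2 is entry (3,2) of M², where M is the adjacency matrix.
M² = [[2, 1, 1, 1], [1, 3, 0, 1], [1, 0, 1, 1], [1, 1, 1, 2]]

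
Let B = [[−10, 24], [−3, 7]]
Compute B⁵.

[[−280, 744], [−93, 247]]

tr B = −3 and det B = 2, so the characteristic polynomial is λ² − (−3)λ + (2) with roots −1 and −2.
Eigenvectors give P = [[−8, 3], [−3, 1]] with P⁻¹ = [[1, −3], [3, −8]], and B = P·diag(−1, −2)·P⁻¹.
Then B⁵ = P·diag(−1, −32)·P⁻¹ = [[8, −96], [3, −32]] · [[1, −3], [3, −8]] = [[−280, 744], [−93, 247]].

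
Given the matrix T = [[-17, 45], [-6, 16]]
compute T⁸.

tr T = -1 and det T = -2, so the characteristic polynomial is λ² − (-1)λ + (-2) with roots -2 and 1.
Eigenvectors give P = [[3, -5], [1, -2]] with P⁻¹ = [[2, -5], [1, -3]], and T = P·diag(-2, 1)·P⁻¹.
Then T⁸ = P·diag(256, 1)·P⁻¹ = [[768, -5], [256, -2]] · [[2, -5], [1, -3]] = [[1531, -3825], [510, -1274]].

[[1531, -3825], [510, -1274]]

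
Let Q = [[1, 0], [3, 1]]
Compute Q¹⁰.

[[1, 0], [30, 1]]

Q = I + N where N = [[0, 0], [3, 0]] is strictly lower-triangular, so N² = 0.
(I + N)¹⁰ = I + 10·N = [[1, 0], [30, 1]].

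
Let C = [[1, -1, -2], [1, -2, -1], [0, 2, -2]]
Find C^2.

[[0, -3, 3], [-1, 1, 2], [2, -8, 2]]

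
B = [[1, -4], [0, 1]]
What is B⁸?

B = I + N where N = [[0, -4], [0, 0]] is strictly upper-triangular, so N² = 0.
(I + N)⁸ = I + 8·N = [[1, -32], [0, 1]].

[[1, -32], [0, 1]]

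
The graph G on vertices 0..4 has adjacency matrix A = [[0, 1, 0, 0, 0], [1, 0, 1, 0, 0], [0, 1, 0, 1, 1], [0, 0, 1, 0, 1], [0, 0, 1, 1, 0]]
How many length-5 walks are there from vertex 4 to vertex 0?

The number of length-5 walks from vertex 4 to vertex 0 is entry (4,0) of A⁵, where A is the adjacency matrix.
A² = [[1, 0, 1, 0, 0], [0, 2, 0, 1, 1], [1, 0, 3, 1, 1], [0, 1, 1, 2, 1], [0, 1, 1, 1, 2]]
A³ = [[0, 2, 0, 1, 1], [2, 0, 4, 1, 1], [0, 4, 2, 4, 4], [1, 1, 4, 2, 3], [1, 1, 4, 3, 2]]
A⁴ = [[2, 0, 4, 1, 1], [0, 6, 2, 5, 5], [4, 2, 12, 6, 6], [1, 5, 6, 7, 6], [1, 5, 6, 6, 7]]
A⁵ = [[0, 6, 2, 5, 5], [6, 2, 16, 7, 7], [2, 16, 14, 18, 18], [5, 7, 18, 12, 13], [5, 7, 18, 13, 12]]

5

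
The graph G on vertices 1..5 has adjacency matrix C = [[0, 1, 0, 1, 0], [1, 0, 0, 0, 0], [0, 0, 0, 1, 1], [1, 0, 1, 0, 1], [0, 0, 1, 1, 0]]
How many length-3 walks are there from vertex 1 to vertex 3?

1

The number of length-3 walks from vertex 1 to vertex 3 is entry (1,3) of C^3, where C is the adjacency matrix.
C^2 = [[2, 0, 1, 0, 1], [0, 1, 0, 1, 0], [1, 0, 2, 1, 1], [0, 1, 1, 3, 1], [1, 0, 1, 1, 2]]
C^3 = [[0, 2, 1, 4, 1], [2, 0, 1, 0, 1], [1, 1, 2, 4, 3], [4, 0, 4, 2, 4], [1, 1, 3, 4, 2]]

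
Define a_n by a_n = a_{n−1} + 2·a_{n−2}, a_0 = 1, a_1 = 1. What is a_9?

With companion matrix T = [[1, 2], [1, 0]], [a_n, a_{n−1}]ᵀ = T·[a_{n−1}, a_{n−2}]ᵀ, so [a_9, a_8]ᵀ = T⁸·[a_1, a_0]ᵀ.
T⁸ = [[171, 170], [85, 86]], giving [a_9, a_8]ᵀ = [[341], [171]].

341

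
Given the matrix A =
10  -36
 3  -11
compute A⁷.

[[388, -1548], [129, -515]]

tr A = -1 and det A = -2, so the characteristic polynomial is λ² − (-1)λ + (-2) with roots 1 and -2.
Eigenvectors give P = [[4, 3], [1, 1]] with P⁻¹ = [[1, -3], [-1, 4]], and A = P·diag(1, -2)·P⁻¹.
Then A⁷ = P·diag(1, -128)·P⁻¹ = [[4, -384], [1, -128]] · [[1, -3], [-1, 4]] = [[388, -1548], [129, -515]].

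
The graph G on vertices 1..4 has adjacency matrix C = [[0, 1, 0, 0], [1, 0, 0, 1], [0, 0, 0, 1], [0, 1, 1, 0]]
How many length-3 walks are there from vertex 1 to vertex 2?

The number of length-3 walks from vertex 1 to vertex 2 is entry (1,2) of C^3, where C is the adjacency matrix.
C^2 = [[1, 0, 0, 1], [0, 2, 1, 0], [0, 1, 1, 0], [1, 0, 0, 2]]
C^3 = [[0, 2, 1, 0], [2, 0, 0, 3], [1, 0, 0, 2], [0, 3, 2, 0]]

2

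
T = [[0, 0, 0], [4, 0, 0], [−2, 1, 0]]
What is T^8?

T is strictly triangular, hence nilpotent: T^3 = 0, so T^8 = 0.

[[0, 0, 0], [0, 0, 0], [0, 0, 0]]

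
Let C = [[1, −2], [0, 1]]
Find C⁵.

[[1, −10], [0, 1]]

C = I + N where N = [[0, −2], [0, 0]] is strictly upper-triangular, so N² = 0.
(I + N)⁵ = I + 5·N = [[1, −10], [0, 1]].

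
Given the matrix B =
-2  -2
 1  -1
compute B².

[[2, 6], [-3, -1]]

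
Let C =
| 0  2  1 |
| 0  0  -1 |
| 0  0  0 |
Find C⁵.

C is strictly triangular, hence nilpotent: C³ = 0, so C⁵ = 0.

[[0, 0, 0], [0, 0, 0], [0, 0, 0]]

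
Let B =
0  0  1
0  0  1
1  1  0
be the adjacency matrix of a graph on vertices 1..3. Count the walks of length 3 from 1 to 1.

The number of length-3 walks from vertex 1 to vertex 1 is entry (1,1) of B³, where B is the adjacency matrix.
B² = [[1, 1, 0], [1, 1, 0], [0, 0, 2]]
B³ = [[0, 0, 2], [0, 0, 2], [2, 2, 0]]

0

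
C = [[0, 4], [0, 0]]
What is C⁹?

C is strictly triangular, hence nilpotent: C² = 0, so C⁹ = 0.

[[0, 0], [0, 0]]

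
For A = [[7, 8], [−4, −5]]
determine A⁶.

[[1457, 1456], [−728, −727]]

tr A = 2 and det A = −3, so the characteristic polynomial is λ² − (2)λ + (−3) with roots −1 and 3.
Eigenvectors give P = [[−1, −2], [1, 1]] with P⁻¹ = [[1, 2], [−1, −1]], and A = P·diag(−1, 3)·P⁻¹.
Then A⁶ = P·diag(1, 729)·P⁻¹ = [[−1, −1458], [1, 729]] · [[1, 2], [−1, −1]] = [[1457, 1456], [−728, −727]].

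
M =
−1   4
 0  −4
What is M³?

[[−1, 84], [0, −64]]

M² = [[1, −20], [0, 16]]
M³ = [[−1, 84], [0, −64]]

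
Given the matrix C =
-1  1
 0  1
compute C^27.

[[-1, 1], [0, 1]]

C² = I (check: tr C = 0 and det C = -1), so C^27 = C since 27 is odd.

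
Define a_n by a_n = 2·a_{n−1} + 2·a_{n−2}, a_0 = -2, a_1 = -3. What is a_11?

-81568

With companion matrix A = [[2, 2], [1, 0]], [a_n, a_{n−1}]ᵀ = A·[a_{n−1}, a_{n−2}]ᵀ, so [a_11, a_10]ᵀ = A¹⁰·[a_1, a_0]ᵀ.
A¹⁰ = [[18272, 13376], [6688, 4896]], giving [a_11, a_10]ᵀ = [[-81568], [-29856]].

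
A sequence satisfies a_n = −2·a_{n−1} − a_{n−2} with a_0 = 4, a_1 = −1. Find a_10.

−26

With companion matrix M = [[−2, −1], [1, 0]], [a_n, a_{n−1}]ᵀ = M·[a_{n−1}, a_{n−2}]ᵀ, so [a_10, a_9]ᵀ = M^9·[a_1, a_0]ᵀ.
M^9 = [[−10, −9], [9, 8]], giving [a_10, a_9]ᵀ = [[−26], [23]].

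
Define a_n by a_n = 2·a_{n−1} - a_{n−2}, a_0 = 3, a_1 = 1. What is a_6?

-9

With companion matrix C = [[2, -1], [1, 0]], [a_n, a_{n−1}]ᵀ = C·[a_{n−1}, a_{n−2}]ᵀ, so [a_6, a_5]ᵀ = C⁵·[a_1, a_0]ᵀ.
C⁵ = [[6, -5], [5, -4]], giving [a_6, a_5]ᵀ = [[-9], [-7]].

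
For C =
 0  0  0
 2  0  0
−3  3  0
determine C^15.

[[0, 0, 0], [0, 0, 0], [0, 0, 0]]

C is strictly triangular, hence nilpotent: C^3 = 0, so C^15 = 0.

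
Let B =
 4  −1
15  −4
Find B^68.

B² = I (check: tr B = 0 and det B = −1), so B^68 = I since 68 is even.

[[1, 0], [0, 1]]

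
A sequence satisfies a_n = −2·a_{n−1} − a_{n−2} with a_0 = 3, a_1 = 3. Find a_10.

With companion matrix C = [[−2, −1], [1, 0]], [a_n, a_{n−1}]ᵀ = C·[a_{n−1}, a_{n−2}]ᵀ, so [a_10, a_9]ᵀ = C^9·[a_1, a_0]ᵀ.
C^9 = [[−10, −9], [9, 8]], giving [a_10, a_9]ᵀ = [[−57], [51]].

−57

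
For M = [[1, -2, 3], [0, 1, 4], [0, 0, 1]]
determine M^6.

[[1, -12, -102], [0, 1, 24], [0, 0, 1]]

M = I + N where N = [[0, -2, 3], [0, 0, 4], [0, 0, 0]] is strictly upper-triangular, so N^3 = 0.
(I + N)^6 = I + 6·N + 15·N^2 = [[1, -12, -102], [0, 1, 24], [0, 0, 1]].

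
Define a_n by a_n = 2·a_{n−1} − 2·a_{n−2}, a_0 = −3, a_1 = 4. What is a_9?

With companion matrix A = [[2, −2], [1, 0]], [a_n, a_{n−1}]ᵀ = A·[a_{n−1}, a_{n−2}]ᵀ, so [a_9, a_8]ᵀ = A⁸·[a_1, a_0]ᵀ.
A⁸ = [[16, 0], [0, 16]], giving [a_9, a_8]ᵀ = [[64], [−48]].

64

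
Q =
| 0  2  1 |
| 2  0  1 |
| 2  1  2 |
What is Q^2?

[[6, 1, 4], [2, 5, 4], [6, 6, 7]]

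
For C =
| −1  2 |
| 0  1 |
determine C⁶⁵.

[[−1, 2], [0, 1]]

C² = I (check: tr C = 0 and det C = −1), so C⁶⁵ = C since 65 is odd.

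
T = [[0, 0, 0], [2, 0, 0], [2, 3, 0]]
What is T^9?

[[0, 0, 0], [0, 0, 0], [0, 0, 0]]

T is strictly triangular, hence nilpotent: T^3 = 0, so T^9 = 0.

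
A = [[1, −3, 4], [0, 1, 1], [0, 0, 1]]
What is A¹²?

[[1, −36, −150], [0, 1, 12], [0, 0, 1]]

A = I + N where N = [[0, −3, 4], [0, 0, 1], [0, 0, 0]] is strictly upper-triangular, so N³ = 0.
(I + N)¹² = I + 12·N + 66·N² = [[1, −36, −150], [0, 1, 12], [0, 0, 1]].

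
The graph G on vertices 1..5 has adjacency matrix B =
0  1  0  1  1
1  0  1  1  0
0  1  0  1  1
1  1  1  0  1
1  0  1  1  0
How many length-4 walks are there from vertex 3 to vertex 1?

24

The number of length-4 walks from vertex 3 to vertex 1 is entry (3,1) of B⁴, where B is the adjacency matrix.
B² = [[3, 1, 3, 2, 1], [1, 3, 1, 2, 3], [3, 1, 3, 2, 1], [2, 2, 2, 4, 2], [1, 3, 1, 2, 3]]
B³ = [[4, 8, 4, 8, 8], [8, 4, 8, 8, 4], [4, 8, 4, 8, 8], [8, 8, 8, 8, 8], [8, 4, 8, 8, 4]]
B⁴ = [[24, 16, 24, 24, 16], [16, 24, 16, 24, 24], [24, 16, 24, 24, 16], [24, 24, 24, 32, 24], [16, 24, 16, 24, 24]]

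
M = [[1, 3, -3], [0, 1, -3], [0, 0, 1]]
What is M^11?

M = I + N where N = [[0, 3, -3], [0, 0, -3], [0, 0, 0]] is strictly upper-triangular, so N^3 = 0.
(I + N)^11 = I + 11·N + 55·N^2 = [[1, 33, -528], [0, 1, -33], [0, 0, 1]].

[[1, 33, -528], [0, 1, -33], [0, 0, 1]]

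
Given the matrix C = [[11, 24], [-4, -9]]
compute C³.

tr C = 2 and det C = -3, so the characteristic polynomial is λ² − (2)λ + (-3) with roots -1 and 3.
Eigenvectors give P = [[-2, 3], [1, -1]] with P⁻¹ = [[1, 3], [1, 2]], and C = P·diag(-1, 3)·P⁻¹.
Then C³ = P·diag(-1, 27)·P⁻¹ = [[2, 81], [-1, -27]] · [[1, 3], [1, 2]] = [[83, 168], [-28, -57]].

[[83, 168], [-28, -57]]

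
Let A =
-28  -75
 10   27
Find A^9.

tr A = -1 and det A = -6, so the characteristic polynomial is λ² − (-1)λ + (-6) with roots 2 and -3.
Eigenvectors give P = [[5, -3], [-2, 1]] with P⁻¹ = [[-1, -3], [-2, -5]], and A = P·diag(2, -3)·P⁻¹.
Then A^9 = P·diag(512, -19683)·P⁻¹ = [[2560, 59049], [-1024, -19683]] · [[-1, -3], [-2, -5]] = [[-120658, -302925], [40390, 101487]].

[[-120658, -302925], [40390, 101487]]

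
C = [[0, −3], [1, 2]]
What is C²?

[[−3, −6], [2, 1]]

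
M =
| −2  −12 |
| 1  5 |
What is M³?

tr M = 3 and det M = 2, so the characteristic polynomial is λ² − (3)λ + (2) with roots 1 and 2.
Eigenvectors give P = [[4, −3], [−1, 1]] with P⁻¹ = [[1, 3], [1, 4]], and M = P·diag(1, 2)·P⁻¹.
Then M³ = P·diag(1, 8)·P⁻¹ = [[4, −24], [−1, 8]] · [[1, 3], [1, 4]] = [[−20, −84], [7, 29]].

[[−20, −84], [7, 29]]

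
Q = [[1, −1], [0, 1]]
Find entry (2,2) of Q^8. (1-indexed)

1

Q = I + N where N = [[0, −1], [0, 0]] is strictly upper-triangular, so N^2 = 0.
(I + N)^8 = I + 8·N = [[1, −8], [0, 1]].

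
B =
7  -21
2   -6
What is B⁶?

[[7, -21], [2, -6]]

B² = B (a projection; rank 1, trace 1), so B⁶ = B.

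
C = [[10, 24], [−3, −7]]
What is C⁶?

tr C = 3 and det C = 2, so the characteristic polynomial is λ² − (3)λ + (2) with roots 2 and 1.
Eigenvectors give P = [[−3, −8], [1, 3]] with P⁻¹ = [[−3, −8], [1, 3]], and C = P·diag(2, 1)·P⁻¹.
Then C⁶ = P·diag(64, 1)·P⁻¹ = [[−192, −8], [64, 3]] · [[−3, −8], [1, 3]] = [[568, 1512], [−189, −503]].

[[568, 1512], [−189, −503]]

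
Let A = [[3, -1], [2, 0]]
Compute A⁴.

tr A = 3 and det A = 2, so the characteristic polynomial is λ² − (3)λ + (2) with roots 1 and 2.
Eigenvectors give P = [[-1, 1], [-2, 1]] with P⁻¹ = [[1, -1], [2, -1]], and A = P·diag(1, 2)·P⁻¹.
Then A⁴ = P·diag(1, 16)·P⁻¹ = [[-1, 16], [-2, 16]] · [[1, -1], [2, -1]] = [[31, -15], [30, -14]].

[[31, -15], [30, -14]]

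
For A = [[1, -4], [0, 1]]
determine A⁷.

[[1, -28], [0, 1]]

A = I + N where N = [[0, -4], [0, 0]] is strictly upper-triangular, so N² = 0.
(I + N)⁷ = I + 7·N = [[1, -28], [0, 1]].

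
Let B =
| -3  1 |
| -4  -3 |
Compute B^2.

[[5, -6], [24, 5]]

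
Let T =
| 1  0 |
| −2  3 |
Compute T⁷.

[[1, 0], [−2186, 2187]]

tr T = 4 and det T = 3, so the characteristic polynomial is λ² − (4)λ + (3) with roots 3 and 1.
Eigenvectors give P = [[0, −1], [−1, −1]] with P⁻¹ = [[1, −1], [−1, 0]], and T = P·diag(3, 1)·P⁻¹.
Then T⁷ = P·diag(2187, 1)·P⁻¹ = [[0, −1], [−2187, −1]] · [[1, −1], [−1, 0]] = [[1, 0], [−2186, 2187]].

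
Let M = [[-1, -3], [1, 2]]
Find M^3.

[[-1, 0], [0, -1]]

M^2 = [[-2, -3], [1, 1]]
M^3 = [[-1, 0], [0, -1]]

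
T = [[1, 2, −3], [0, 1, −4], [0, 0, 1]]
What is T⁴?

[[1, 8, −60], [0, 1, −16], [0, 0, 1]]

T = I + N where N = [[0, 2, −3], [0, 0, −4], [0, 0, 0]] is strictly upper-triangular, so N³ = 0.
(I + N)⁴ = I + 4·N + 6·N² = [[1, 8, −60], [0, 1, −16], [0, 0, 1]].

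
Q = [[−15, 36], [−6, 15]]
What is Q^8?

tr Q = 0 and det Q = −9, so the characteristic polynomial is λ² − (0)λ + (−9) with roots 3 and −3.
Eigenvectors give P = [[2, 3], [1, 1]] with P⁻¹ = [[−1, 3], [1, −2]], and Q = P·diag(3, −3)·P⁻¹.
Then Q^8 = P·diag(6561, 6561)·P⁻¹ = [[13122, 19683], [6561, 6561]] · [[−1, 3], [1, −2]] = [[6561, 0], [0, 6561]].

[[6561, 0], [0, 6561]]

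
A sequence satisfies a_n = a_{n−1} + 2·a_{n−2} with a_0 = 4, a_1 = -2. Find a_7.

With companion matrix T = [[1, 2], [1, 0]], [a_n, a_{n−1}]ᵀ = T·[a_{n−1}, a_{n−2}]ᵀ, so [a_7, a_6]ᵀ = T^6·[a_1, a_0]ᵀ.
T^6 = [[43, 42], [21, 22]], giving [a_7, a_6]ᵀ = [[82], [46]].

82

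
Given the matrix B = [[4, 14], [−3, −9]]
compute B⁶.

tr B = −5 and det B = 6, so the characteristic polynomial is λ² − (−5)λ + (6) with roots −2 and −3.
Eigenvectors give P = [[7, −2], [−3, 1]] with P⁻¹ = [[1, 2], [3, 7]], and B = P·diag(−2, −3)·P⁻¹.
Then B⁶ = P·diag(64, 729)·P⁻¹ = [[448, −1458], [−192, 729]] · [[1, 2], [3, 7]] = [[−3926, −9310], [1995, 4719]].

[[−3926, −9310], [1995, 4719]]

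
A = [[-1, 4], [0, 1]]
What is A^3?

A² = I (check: tr A = 0 and det A = -1), so A^3 = A since 3 is odd.

[[-1, 4], [0, 1]]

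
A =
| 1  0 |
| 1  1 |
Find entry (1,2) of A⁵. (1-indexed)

0

A = I + N where N = [[0, 0], [1, 0]] is strictly lower-triangular, so N² = 0.
(I + N)⁵ = I + 5·N = [[1, 0], [5, 1]].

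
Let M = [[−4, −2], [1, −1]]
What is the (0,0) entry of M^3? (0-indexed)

−46

tr M = −5 and det M = 6, so the characteristic polynomial is λ² − (−5)λ + (6) with roots −3 and −2.
Eigenvectors give P = [[2, −1], [−1, 1]] with P⁻¹ = [[1, 1], [1, 2]], and M = P·diag(−3, −2)·P⁻¹.
Then M^3 = P·diag(−27, −8)·P⁻¹ = [[−54, 8], [27, −8]] · [[1, 1], [1, 2]] = [[−46, −38], [19, 11]].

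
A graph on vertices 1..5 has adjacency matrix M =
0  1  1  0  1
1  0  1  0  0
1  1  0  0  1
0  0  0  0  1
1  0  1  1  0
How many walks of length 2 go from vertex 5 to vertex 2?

The number of length-2 walks from vertex 5 to vertex 2 is entry (5,2) of M², where M is the adjacency matrix.
M² = [[3, 1, 2, 1, 1], [1, 2, 1, 0, 2], [2, 1, 3, 1, 1], [1, 0, 1, 1, 0], [1, 2, 1, 0, 3]]

2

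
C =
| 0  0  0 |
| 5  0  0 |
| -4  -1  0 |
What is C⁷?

C is strictly triangular, hence nilpotent: C³ = 0, so C⁷ = 0.

[[0, 0, 0], [0, 0, 0], [0, 0, 0]]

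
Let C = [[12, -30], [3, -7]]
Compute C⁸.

[[63306, -189150], [18915, -56489]]

tr C = 5 and det C = 6, so the characteristic polynomial is λ² − (5)λ + (6) with roots 3 and 2.
Eigenvectors give P = [[10, 3], [3, 1]] with P⁻¹ = [[1, -3], [-3, 10]], and C = P·diag(3, 2)·P⁻¹.
Then C⁸ = P·diag(6561, 256)·P⁻¹ = [[65610, 768], [19683, 256]] · [[1, -3], [-3, 10]] = [[63306, -189150], [18915, -56489]].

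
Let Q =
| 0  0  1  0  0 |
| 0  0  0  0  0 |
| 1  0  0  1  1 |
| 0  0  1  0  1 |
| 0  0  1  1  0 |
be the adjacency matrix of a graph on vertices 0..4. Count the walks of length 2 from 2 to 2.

3

The number of length-2 walks from vertex 2 to vertex 2 is entry (2,2) of Q², where Q is the adjacency matrix.
Q² = [[1, 0, 0, 1, 1], [0, 0, 0, 0, 0], [0, 0, 3, 1, 1], [1, 0, 1, 2, 1], [1, 0, 1, 1, 2]]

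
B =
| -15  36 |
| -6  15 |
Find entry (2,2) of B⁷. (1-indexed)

10935

tr B = 0 and det B = -9, so the characteristic polynomial is λ² − (0)λ + (-9) with roots 3 and -3.
Eigenvectors give P = [[2, 3], [1, 1]] with P⁻¹ = [[-1, 3], [1, -2]], and B = P·diag(3, -3)·P⁻¹.
Then B⁷ = P·diag(2187, -2187)·P⁻¹ = [[4374, -6561], [2187, -2187]] · [[-1, 3], [1, -2]] = [[-10935, 26244], [-4374, 10935]].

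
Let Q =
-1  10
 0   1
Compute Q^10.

[[1, 0], [0, 1]]

Q² = I (check: tr Q = 0 and det Q = -1), so Q^10 = I since 10 is even.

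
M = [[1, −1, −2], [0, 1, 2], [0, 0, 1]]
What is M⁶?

[[1, −6, −42], [0, 1, 12], [0, 0, 1]]

M = I + N where N = [[0, −1, −2], [0, 0, 2], [0, 0, 0]] is strictly upper-triangular, so N³ = 0.
(I + N)⁶ = I + 6·N + 15·N² = [[1, −6, −42], [0, 1, 12], [0, 0, 1]].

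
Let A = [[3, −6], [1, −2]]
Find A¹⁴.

A² = A (a projection; rank 1, trace 1), so A¹⁴ = A.

[[3, −6], [1, −2]]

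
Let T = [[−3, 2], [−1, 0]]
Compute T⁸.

[[511, −510], [255, −254]]

tr T = −3 and det T = 2, so the characteristic polynomial is λ² − (−3)λ + (2) with roots −2 and −1.
Eigenvectors give P = [[2, −1], [1, −1]] with P⁻¹ = [[1, −1], [1, −2]], and T = P·diag(−2, −1)·P⁻¹.
Then T⁸ = P·diag(256, 1)·P⁻¹ = [[512, −1], [256, −1]] · [[1, −1], [1, −2]] = [[511, −510], [255, −254]].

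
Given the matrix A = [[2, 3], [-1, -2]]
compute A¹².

A² = I (check: tr A = 0 and det A = -1), so A¹² = I since 12 is even.

[[1, 0], [0, 1]]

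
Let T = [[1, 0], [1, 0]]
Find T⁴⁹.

T² = T (a projection; rank 1, trace 1), so T⁴⁹ = T.

[[1, 0], [1, 0]]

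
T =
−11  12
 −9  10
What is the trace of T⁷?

−127

tr T = −1 and det T = −2, so the characteristic polynomial is λ² − (−1)λ + (−2) with roots −2 and 1.
Eigenvectors give P = [[4, 1], [3, 1]] with P⁻¹ = [[1, −1], [−3, 4]], and T = P·diag(−2, 1)·P⁻¹.
Then T⁷ = P·diag(−128, 1)·P⁻¹ = [[−512, 1], [−384, 1]] · [[1, −1], [−3, 4]] = [[−515, 516], [−387, 388]].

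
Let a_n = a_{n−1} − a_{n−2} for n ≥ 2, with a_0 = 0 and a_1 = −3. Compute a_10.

3

With companion matrix A = [[1, −1], [1, 0]], [a_n, a_{n−1}]ᵀ = A·[a_{n−1}, a_{n−2}]ᵀ, so [a_10, a_9]ᵀ = A⁹·[a_1, a_0]ᵀ.
A⁹ = [[−1, 0], [0, −1]], giving [a_10, a_9]ᵀ = [[3], [0]].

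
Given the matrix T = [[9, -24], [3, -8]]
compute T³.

T² = T (a projection; rank 1, trace 1), so T³ = T.

[[9, -24], [3, -8]]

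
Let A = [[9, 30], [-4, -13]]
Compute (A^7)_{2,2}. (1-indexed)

-13117

tr A = -4 and det A = 3, so the characteristic polynomial is λ² − (-4)λ + (3) with roots -3 and -1.
Eigenvectors give P = [[-5, -3], [2, 1]] with P⁻¹ = [[1, 3], [-2, -5]], and A = P·diag(-3, -1)·P⁻¹.
Then A^7 = P·diag(-2187, -1)·P⁻¹ = [[10935, 3], [-4374, -1]] · [[1, 3], [-2, -5]] = [[10929, 32790], [-4372, -13117]].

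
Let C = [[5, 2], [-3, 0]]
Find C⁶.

[[2059, 1330], [-1995, -1266]]

tr C = 5 and det C = 6, so the characteristic polynomial is λ² − (5)λ + (6) with roots 2 and 3.
Eigenvectors give P = [[-2, -1], [3, 1]] with P⁻¹ = [[1, 1], [-3, -2]], and C = P·diag(2, 3)·P⁻¹.
Then C⁶ = P·diag(64, 729)·P⁻¹ = [[-128, -729], [192, 729]] · [[1, 1], [-3, -2]] = [[2059, 1330], [-1995, -1266]].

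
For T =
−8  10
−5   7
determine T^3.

tr T = −1 and det T = −6, so the characteristic polynomial is λ² − (−1)λ + (−6) with roots −3 and 2.
Eigenvectors give P = [[2, −1], [1, −1]] with P⁻¹ = [[1, −1], [1, −2]], and T = P·diag(−3, 2)·P⁻¹.
Then T^3 = P·diag(−27, 8)·P⁻¹ = [[−54, −8], [−27, −8]] · [[1, −1], [1, −2]] = [[−62, 70], [−35, 43]].

[[−62, 70], [−35, 43]]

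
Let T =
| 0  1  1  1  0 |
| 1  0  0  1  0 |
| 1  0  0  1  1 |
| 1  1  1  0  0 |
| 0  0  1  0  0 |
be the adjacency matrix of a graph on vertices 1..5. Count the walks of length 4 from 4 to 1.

15

The number of length-4 walks from vertex 4 to vertex 1 is entry (4,1) of T^4, where T is the adjacency matrix.
T^2 = [[3, 1, 1, 2, 1], [1, 2, 2, 1, 0], [1, 2, 3, 1, 0], [2, 1, 1, 3, 1], [1, 0, 0, 1, 1]]
T^3 = [[4, 5, 6, 5, 1], [5, 2, 2, 5, 2], [6, 2, 2, 6, 3], [5, 5, 6, 4, 1], [1, 2, 3, 1, 0]]
T^4 = [[16, 9, 10, 15, 6], [9, 10, 12, 9, 2], [10, 12, 15, 10, 2], [15, 9, 10, 16, 6], [6, 2, 2, 6, 3]]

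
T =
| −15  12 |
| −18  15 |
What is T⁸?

tr T = 0 and det T = −9, so the characteristic polynomial is λ² − (0)λ + (−9) with roots 3 and −3.
Eigenvectors give P = [[−2, −1], [−3, −1]] with P⁻¹ = [[1, −1], [−3, 2]], and T = P·diag(3, −3)·P⁻¹.
Then T⁸ = P·diag(6561, 6561)·P⁻¹ = [[−13122, −6561], [−19683, −6561]] · [[1, −1], [−3, 2]] = [[6561, 0], [0, 6561]].

[[6561, 0], [0, 6561]]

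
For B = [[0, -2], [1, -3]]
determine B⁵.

tr B = -3 and det B = 2, so the characteristic polynomial is λ² − (-3)λ + (2) with roots -1 and -2.
Eigenvectors give P = [[2, -1], [1, -1]] with P⁻¹ = [[1, -1], [1, -2]], and B = P·diag(-1, -2)·P⁻¹.
Then B⁵ = P·diag(-1, -32)·P⁻¹ = [[-2, 32], [-1, 32]] · [[1, -1], [1, -2]] = [[30, -62], [31, -63]].

[[30, -62], [31, -63]]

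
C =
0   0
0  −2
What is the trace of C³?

C² = [[0, 0], [0, 4]]
C³ = [[0, 0], [0, −8]]

−8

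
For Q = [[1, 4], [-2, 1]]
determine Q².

[[-7, 8], [-4, -7]]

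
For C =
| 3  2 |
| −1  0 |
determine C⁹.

[[1023, 1022], [−511, −510]]

tr C = 3 and det C = 2, so the characteristic polynomial is λ² − (3)λ + (2) with roots 2 and 1.
Eigenvectors give P = [[2, −1], [−1, 1]] with P⁻¹ = [[1, 1], [1, 2]], and C = P·diag(2, 1)·P⁻¹.
Then C⁹ = P·diag(512, 1)·P⁻¹ = [[1024, −1], [−512, 1]] · [[1, 1], [1, 2]] = [[1023, 1022], [−511, −510]].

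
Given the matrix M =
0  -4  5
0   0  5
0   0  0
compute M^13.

M is strictly triangular, hence nilpotent: M^3 = 0, so M^13 = 0.

[[0, 0, 0], [0, 0, 0], [0, 0, 0]]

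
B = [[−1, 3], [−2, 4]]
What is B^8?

tr B = 3 and det B = 2, so the characteristic polynomial is λ² − (3)λ + (2) with roots 1 and 2.
Eigenvectors give P = [[3, −1], [2, −1]] with P⁻¹ = [[1, −1], [2, −3]], and B = P·diag(1, 2)·P⁻¹.
Then B^8 = P·diag(1, 256)·P⁻¹ = [[3, −256], [2, −256]] · [[1, −1], [2, −3]] = [[−509, 765], [−510, 766]].

[[−509, 765], [−510, 766]]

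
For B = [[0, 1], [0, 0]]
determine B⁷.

B is strictly triangular, hence nilpotent: B² = 0, so B⁷ = 0.

[[0, 0], [0, 0]]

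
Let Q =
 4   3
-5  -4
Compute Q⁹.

Q² = I (check: tr Q = 0 and det Q = -1), so Q⁹ = Q since 9 is odd.

[[4, 3], [-5, -4]]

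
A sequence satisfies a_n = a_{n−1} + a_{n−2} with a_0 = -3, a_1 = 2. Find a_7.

With companion matrix C = [[1, 1], [1, 0]], [a_n, a_{n−1}]ᵀ = C·[a_{n−1}, a_{n−2}]ᵀ, so [a_7, a_6]ᵀ = C^6·[a_1, a_0]ᵀ.
C^6 = [[13, 8], [8, 5]], giving [a_7, a_6]ᵀ = [[2], [1]].

2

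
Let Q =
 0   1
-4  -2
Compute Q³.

Q² = [[-4, -2], [8, 0]]
Q³ = [[8, 0], [0, 8]]

[[8, 0], [0, 8]]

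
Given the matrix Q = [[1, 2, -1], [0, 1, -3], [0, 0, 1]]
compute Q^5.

[[1, 10, -65], [0, 1, -15], [0, 0, 1]]

Q = I + N where N = [[0, 2, -1], [0, 0, -3], [0, 0, 0]] is strictly upper-triangular, so N^3 = 0.
(I + N)^5 = I + 5·N + 10·N^2 = [[1, 10, -65], [0, 1, -15], [0, 0, 1]].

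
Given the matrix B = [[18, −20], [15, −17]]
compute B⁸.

tr B = 1 and det B = −6, so the characteristic polynomial is λ² − (1)λ + (−6) with roots −2 and 3.
Eigenvectors give P = [[1, −4], [1, −3]] with P⁻¹ = [[−3, 4], [−1, 1]], and B = P·diag(−2, 3)·P⁻¹.
Then B⁸ = P·diag(256, 6561)·P⁻¹ = [[256, −26244], [256, −19683]] · [[−3, 4], [−1, 1]] = [[25476, −25220], [18915, −18659]].

[[25476, −25220], [18915, −18659]]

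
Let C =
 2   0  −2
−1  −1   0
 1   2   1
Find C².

[[2, −4, −6], [−1, 1, 2], [1, 0, −1]]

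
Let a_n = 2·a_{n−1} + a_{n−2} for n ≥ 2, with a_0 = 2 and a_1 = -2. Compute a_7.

-198

With companion matrix M = [[2, 1], [1, 0]], [a_n, a_{n−1}]ᵀ = M·[a_{n−1}, a_{n−2}]ᵀ, so [a_7, a_6]ᵀ = M⁶·[a_1, a_0]ᵀ.
M⁶ = [[169, 70], [70, 29]], giving [a_7, a_6]ᵀ = [[-198], [-82]].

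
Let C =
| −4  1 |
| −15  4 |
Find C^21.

C² = I (check: tr C = 0 and det C = −1), so C^21 = C since 21 is odd.

[[−4, 1], [−15, 4]]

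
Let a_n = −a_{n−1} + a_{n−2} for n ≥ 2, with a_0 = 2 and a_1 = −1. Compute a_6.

18

With companion matrix M = [[−1, 1], [1, 0]], [a_n, a_{n−1}]ᵀ = M·[a_{n−1}, a_{n−2}]ᵀ, so [a_6, a_5]ᵀ = M^5·[a_1, a_0]ᵀ.
M^5 = [[−8, 5], [5, −3]], giving [a_6, a_5]ᵀ = [[18], [−11]].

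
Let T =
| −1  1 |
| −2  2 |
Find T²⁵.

[[−1, 1], [−2, 2]]

T² = T (a projection; rank 1, trace 1), so T²⁵ = T.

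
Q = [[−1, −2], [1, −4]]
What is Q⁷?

tr Q = −5 and det Q = 6, so the characteristic polynomial is λ² − (−5)λ + (6) with roots −3 and −2.
Eigenvectors give P = [[−1, 2], [−1, 1]] with P⁻¹ = [[1, −2], [1, −1]], and Q = P·diag(−3, −2)·P⁻¹.
Then Q⁷ = P·diag(−2187, −128)·P⁻¹ = [[2187, −256], [2187, −128]] · [[1, −2], [1, −1]] = [[1931, −4118], [2059, −4246]].

[[1931, −4118], [2059, −4246]]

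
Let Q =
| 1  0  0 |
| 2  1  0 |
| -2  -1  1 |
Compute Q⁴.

[[1, 0, 0], [8, 1, 0], [-20, -4, 1]]

Q = I + N where N = [[0, 0, 0], [2, 0, 0], [-2, -1, 0]] is strictly lower-triangular, so N³ = 0.
(I + N)⁴ = I + 4·N + 6·N² = [[1, 0, 0], [8, 1, 0], [-20, -4, 1]].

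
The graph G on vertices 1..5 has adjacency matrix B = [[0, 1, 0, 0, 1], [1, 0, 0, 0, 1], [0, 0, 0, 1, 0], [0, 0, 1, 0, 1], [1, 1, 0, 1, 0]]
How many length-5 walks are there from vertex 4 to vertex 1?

7

The number of length-5 walks from vertex 4 to vertex 1 is entry (4,1) of B^5, where B is the adjacency matrix.
B^2 = [[2, 1, 0, 1, 1], [1, 2, 0, 1, 1], [0, 0, 1, 0, 1], [1, 1, 0, 2, 0], [1, 1, 1, 0, 3]]
B^3 = [[2, 3, 1, 1, 4], [3, 2, 1, 1, 4], [1, 1, 0, 2, 0], [1, 1, 2, 0, 4], [4, 4, 0, 4, 2]]
B^4 = [[7, 6, 1, 5, 6], [6, 7, 1, 5, 6], [1, 1, 2, 0, 4], [5, 5, 0, 6, 2], [6, 6, 4, 2, 12]]
B^5 = [[12, 13, 5, 7, 18], [13, 12, 5, 7, 18], [5, 5, 0, 6, 2], [7, 7, 6, 2, 16], [18, 18, 2, 16, 14]]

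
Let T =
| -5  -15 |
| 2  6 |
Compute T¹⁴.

T² = T (a projection; rank 1, trace 1), so T¹⁴ = T.

[[-5, -15], [2, 6]]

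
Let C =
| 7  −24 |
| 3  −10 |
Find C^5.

[[247, −744], [93, −280]]

tr C = −3 and det C = 2, so the characteristic polynomial is λ² − (−3)λ + (2) with roots −2 and −1.
Eigenvectors give P = [[8, −3], [3, −1]] with P⁻¹ = [[−1, 3], [−3, 8]], and C = P·diag(−2, −1)·P⁻¹.
Then C^5 = P·diag(−32, −1)·P⁻¹ = [[−256, 3], [−96, 1]] · [[−1, 3], [−3, 8]] = [[247, −744], [93, −280]].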